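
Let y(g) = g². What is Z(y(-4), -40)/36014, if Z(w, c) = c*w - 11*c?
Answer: -100/18007 ≈ -0.0055534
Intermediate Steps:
Z(w, c) = -11*c + c*w
Z(y(-4), -40)/36014 = -40*(-11 + (-4)²)/36014 = -40*(-11 + 16)*(1/36014) = -40*5*(1/36014) = -200*1/36014 = -100/18007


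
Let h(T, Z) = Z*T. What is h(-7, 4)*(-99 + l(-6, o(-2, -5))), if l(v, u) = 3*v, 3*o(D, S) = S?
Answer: 3276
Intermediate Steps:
o(D, S) = S/3
h(T, Z) = T*Z
h(-7, 4)*(-99 + l(-6, o(-2, -5))) = (-7*4)*(-99 + 3*(-6)) = -28*(-99 - 18) = -28*(-117) = 3276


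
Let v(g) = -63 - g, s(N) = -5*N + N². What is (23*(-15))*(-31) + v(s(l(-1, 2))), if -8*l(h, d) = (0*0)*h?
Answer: 10632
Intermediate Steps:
l(h, d) = 0 (l(h, d) = -0*0*h/8 = -0*h = -⅛*0 = 0)
s(N) = N² - 5*N
(23*(-15))*(-31) + v(s(l(-1, 2))) = (23*(-15))*(-31) + (-63 - 0*(-5 + 0)) = -345*(-31) + (-63 - 0*(-5)) = 10695 + (-63 - 1*0) = 10695 + (-63 + 0) = 10695 - 63 = 10632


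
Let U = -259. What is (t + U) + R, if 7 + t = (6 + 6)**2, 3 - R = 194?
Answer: -313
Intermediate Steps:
R = -191 (R = 3 - 1*194 = 3 - 194 = -191)
t = 137 (t = -7 + (6 + 6)**2 = -7 + 12**2 = -7 + 144 = 137)
(t + U) + R = (137 - 259) - 191 = -122 - 191 = -313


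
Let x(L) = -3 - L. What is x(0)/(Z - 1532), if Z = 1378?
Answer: 3/154 ≈ 0.019481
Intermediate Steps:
x(0)/(Z - 1532) = (-3 - 1*0)/(1378 - 1532) = (-3 + 0)/(-154) = -3*(-1/154) = 3/154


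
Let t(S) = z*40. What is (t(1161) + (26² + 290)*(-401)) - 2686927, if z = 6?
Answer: -3074053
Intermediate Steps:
t(S) = 240 (t(S) = 6*40 = 240)
(t(1161) + (26² + 290)*(-401)) - 2686927 = (240 + (26² + 290)*(-401)) - 2686927 = (240 + (676 + 290)*(-401)) - 2686927 = (240 + 966*(-401)) - 2686927 = (240 - 387366) - 2686927 = -387126 - 2686927 = -3074053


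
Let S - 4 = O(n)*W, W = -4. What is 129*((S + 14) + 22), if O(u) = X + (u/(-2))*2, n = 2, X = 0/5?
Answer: 6192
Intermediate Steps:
X = 0 (X = 0*(⅕) = 0)
O(u) = -u (O(u) = 0 + (u/(-2))*2 = 0 + (u*(-½))*2 = 0 - u/2*2 = 0 - u = -u)
S = 12 (S = 4 - 1*2*(-4) = 4 - 2*(-4) = 4 + 8 = 12)
129*((S + 14) + 22) = 129*((12 + 14) + 22) = 129*(26 + 22) = 129*48 = 6192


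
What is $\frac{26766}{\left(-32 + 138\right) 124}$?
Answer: $\frac{13383}{6572} \approx 2.0364$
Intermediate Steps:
$\frac{26766}{\left(-32 + 138\right) 124} = \frac{26766}{106 \cdot 124} = \frac{26766}{13144} = 26766 \cdot \frac{1}{13144} = \frac{13383}{6572}$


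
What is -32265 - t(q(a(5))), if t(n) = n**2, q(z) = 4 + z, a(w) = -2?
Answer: -32269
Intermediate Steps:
-32265 - t(q(a(5))) = -32265 - (4 - 2)**2 = -32265 - 1*2**2 = -32265 - 1*4 = -32265 - 4 = -32269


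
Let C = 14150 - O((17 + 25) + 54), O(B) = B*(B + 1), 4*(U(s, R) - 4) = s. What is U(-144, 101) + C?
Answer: 4806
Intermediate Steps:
U(s, R) = 4 + s/4
O(B) = B*(1 + B)
C = 4838 (C = 14150 - ((17 + 25) + 54)*(1 + ((17 + 25) + 54)) = 14150 - (42 + 54)*(1 + (42 + 54)) = 14150 - 96*(1 + 96) = 14150 - 96*97 = 14150 - 1*9312 = 14150 - 9312 = 4838)
U(-144, 101) + C = (4 + (¼)*(-144)) + 4838 = (4 - 36) + 4838 = -32 + 4838 = 4806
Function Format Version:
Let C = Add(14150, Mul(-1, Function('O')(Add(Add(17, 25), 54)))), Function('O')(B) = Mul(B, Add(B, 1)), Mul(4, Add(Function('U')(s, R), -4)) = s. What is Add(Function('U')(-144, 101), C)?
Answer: 4806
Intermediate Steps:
Function('U')(s, R) = Add(4, Mul(Rational(1, 4), s))
Function('O')(B) = Mul(B, Add(1, B))
C = 4838 (C = Add(14150, Mul(-1, Mul(Add(Add(17, 25), 54), Add(1, Add(Add(17, 25), 54))))) = Add(14150, Mul(-1, Mul(Add(42, 54), Add(1, Add(42, 54))))) = Add(14150, Mul(-1, Mul(96, Add(1, 96)))) = Add(14150, Mul(-1, Mul(96, 97))) = Add(14150, Mul(-1, 9312)) = Add(14150, -9312) = 4838)
Add(Function('U')(-144, 101), C) = Add(Add(4, Mul(Rational(1, 4), -144)), 4838) = Add(Add(4, -36), 4838) = Add(-32, 4838) = 4806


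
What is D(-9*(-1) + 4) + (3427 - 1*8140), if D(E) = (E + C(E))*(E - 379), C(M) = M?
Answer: -14229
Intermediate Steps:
D(E) = 2*E*(-379 + E) (D(E) = (E + E)*(E - 379) = (2*E)*(-379 + E) = 2*E*(-379 + E))
D(-9*(-1) + 4) + (3427 - 1*8140) = 2*(-9*(-1) + 4)*(-379 + (-9*(-1) + 4)) + (3427 - 1*8140) = 2*(9 + 4)*(-379 + (9 + 4)) + (3427 - 8140) = 2*13*(-379 + 13) - 4713 = 2*13*(-366) - 4713 = -9516 - 4713 = -14229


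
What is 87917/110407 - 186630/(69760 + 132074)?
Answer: -476769772/3713981073 ≈ -0.12837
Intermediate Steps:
87917/110407 - 186630/(69760 + 132074) = 87917*(1/110407) - 186630/201834 = 87917/110407 - 186630*1/201834 = 87917/110407 - 31105/33639 = -476769772/3713981073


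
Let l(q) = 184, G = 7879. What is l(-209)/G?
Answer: 184/7879 ≈ 0.023353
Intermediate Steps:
l(-209)/G = 184/7879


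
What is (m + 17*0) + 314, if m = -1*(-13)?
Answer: 327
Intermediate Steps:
m = 13
(m + 17*0) + 314 = (13 + 17*0) + 314 = (13 + 0) + 314 = 13 + 314 = 327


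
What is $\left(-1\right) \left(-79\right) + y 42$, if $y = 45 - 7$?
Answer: $1675$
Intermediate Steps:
$y = 38$
$\left(-1\right) \left(-79\right) + y 42 = \left(-1\right) \left(-79\right) + 38 \cdot 42 = 79 + 1596 = 1675$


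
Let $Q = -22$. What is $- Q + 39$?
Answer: $61$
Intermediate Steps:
$- Q + 39 = \left(-1\right) \left(-22\right) + 39 = 22 + 39 = 61$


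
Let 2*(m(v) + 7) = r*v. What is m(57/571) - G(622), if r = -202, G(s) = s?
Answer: -364916/571 ≈ -639.08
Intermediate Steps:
m(v) = -7 - 101*v (m(v) = -7 + (-202*v)/2 = -7 - 101*v)
m(57/571) - G(622) = (-7 - 5757/571) - 1*622 = (-7 - 5757/571) - 622 = -9754/571 - 622 = -364916/571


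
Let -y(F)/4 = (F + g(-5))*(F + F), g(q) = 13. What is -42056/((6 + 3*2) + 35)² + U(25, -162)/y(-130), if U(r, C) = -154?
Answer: -2558516947/134395560 ≈ -19.037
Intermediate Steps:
y(F) = -8*F*(13 + F) (y(F) = -4*(F + 13)*(F + F) = -4*(13 + F)*2*F = -8*F*(13 + F))
-42056/((6 + 3*2) + 35)² + U(25, -162)/y(-130) = -42056/((6 + 3*2) + 35)² - 154*1/(1040*(13 - 130)) = -42056/((6 + 6) + 35)² - 154/((-8*(-130)*(-117))) = -42056/(12 + 35)² - 154/(-121680) = -42056/(47²) - 154*(-1/121680) = -42056/2209 + 77/60840 = -2558516947/134395560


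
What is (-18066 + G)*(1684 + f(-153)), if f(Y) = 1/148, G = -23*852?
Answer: -4693306623/74 ≈ -6.3423e+7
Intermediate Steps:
G = -19596
f(Y) = 1/148
(-18066 + G)*(1684 + f(-153)) = (-18066 - 19596)*(1684 + 1/148) = -37662*249233/148 = -4693306623/74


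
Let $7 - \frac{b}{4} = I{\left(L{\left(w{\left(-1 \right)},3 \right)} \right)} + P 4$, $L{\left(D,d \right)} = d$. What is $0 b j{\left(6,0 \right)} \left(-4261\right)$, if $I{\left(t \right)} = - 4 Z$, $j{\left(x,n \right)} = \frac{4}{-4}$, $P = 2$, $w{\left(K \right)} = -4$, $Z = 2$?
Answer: $0$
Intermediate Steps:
$j{\left(x,n \right)} = -1$ ($j{\left(x,n \right)} = 4 \left(- \frac{1}{4}\right) = -1$)
$I{\left(t \right)} = -8$ ($I{\left(t \right)} = \left(-4\right) 2 = -8$)
$b = 28$ ($b = 28 - 4 \left(-8 + 2 \cdot 4\right) = 28 - 4 \left(-8 + 8\right) = 28 - 0 = 28 + 0 = 28$)
$0 b j{\left(6,0 \right)} \left(-4261\right) = 0 \cdot 28 \left(-1\right) \left(-4261\right) = 0 \left(-1\right) \left(-4261\right) = 0 \left(-4261\right) = 0$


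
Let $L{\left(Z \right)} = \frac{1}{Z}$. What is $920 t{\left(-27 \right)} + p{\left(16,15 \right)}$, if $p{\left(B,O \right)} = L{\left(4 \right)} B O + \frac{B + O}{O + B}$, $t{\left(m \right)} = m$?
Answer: $-24779$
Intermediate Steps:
$p{\left(B,O \right)} = 1 + \frac{B O}{4}$ ($p{\left(B,O \right)} = \frac{B}{4} O + \frac{B + O}{O + B} = \frac{B}{4} O + \frac{B + O}{B + O} = \frac{B O}{4} + 1 = 1 + \frac{B O}{4}$)
$920 t{\left(-27 \right)} + p{\left(16,15 \right)} = 920 \left(-27\right) + \left(1 + \frac{1}{4} \cdot 16 \cdot 15\right) = -24840 + \left(1 + 60\right) = -24840 + 61 = -24779$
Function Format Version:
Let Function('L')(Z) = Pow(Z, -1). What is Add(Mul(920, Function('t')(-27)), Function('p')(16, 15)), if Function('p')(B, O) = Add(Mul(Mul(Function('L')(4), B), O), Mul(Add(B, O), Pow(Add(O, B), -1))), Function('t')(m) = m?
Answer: -24779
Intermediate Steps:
Function('p')(B, O) = Add(1, Mul(Rational(1, 4), B, O)) (Function('p')(B, O) = Add(Mul(Mul(Pow(4, -1), B), O), Mul(Add(B, O), Pow(Add(O, B), -1))) = Add(Mul(Mul(Rational(1, 4), B), O), Mul(Add(B, O), Pow(Add(B, O), -1))) = Add(Mul(Rational(1, 4), B, O), 1) = Add(1, Mul(Rational(1, 4), B, O)))
Add(Mul(920, Function('t')(-27)), Function('p')(16, 15)) = Add(Mul(920, -27), Add(1, Mul(Rational(1, 4), 16, 15))) = Add(-24840, Add(1, 60)) = Add(-24840, 61) = -24779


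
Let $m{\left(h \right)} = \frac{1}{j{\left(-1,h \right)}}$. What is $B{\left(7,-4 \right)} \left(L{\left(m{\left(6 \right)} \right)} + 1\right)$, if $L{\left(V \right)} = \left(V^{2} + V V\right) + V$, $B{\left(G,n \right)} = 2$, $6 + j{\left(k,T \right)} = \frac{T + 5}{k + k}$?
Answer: $\frac{982}{529} \approx 1.8563$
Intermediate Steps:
$j{\left(k,T \right)} = -6 + \frac{5 + T}{2 k}$ ($j{\left(k,T \right)} = -6 + \frac{T + 5}{k + k} = -6 + \frac{5 + T}{2 k}$)
$m{\left(h \right)} = \frac{1}{- \frac{17}{2} - \frac{h}{2}}$ ($m{\left(h \right)} = \frac{1}{\frac{1}{2} \frac{1}{-1} \left(5 + h - -12\right)} = \frac{1}{\frac{1}{2} \left(-1\right) \left(5 + h + 12\right)} = \frac{1}{\frac{1}{2} \left(-1\right) \left(17 + h\right)} = \frac{1}{- \frac{17}{2} - \frac{h}{2}}$)
$L{\left(V \right)} = V + 2 V^{2}$ ($L{\left(V \right)} = \left(V^{2} + V^{2}\right) + V = 2 V^{2} + V = V + 2 V^{2}$)
$B{\left(7,-4 \right)} \left(L{\left(m{\left(6 \right)} \right)} + 1\right) = 2 \left(- \frac{2}{17 + 6} \left(1 + 2 \left(- \frac{2}{17 + 6}\right)\right) + 1\right) = 2 \left(- \frac{2}{23} \left(1 + 2 \left(- \frac{2}{23}\right)\right) + 1\right) = 2 \left(\left(-2\right) \frac{1}{23} \left(1 + 2 \left(\left(-2\right) \frac{1}{23}\right)\right) + 1\right) = 2 \left(- \frac{2 \left(1 + 2 \left(- \frac{2}{23}\right)\right)}{23} + 1\right) = 2 \left(- \frac{2 \left(1 - \frac{4}{23}\right)}{23} + 1\right) = 2 \left(\left(- \frac{2}{23}\right) \frac{19}{23} + 1\right) = 2 \left(- \frac{38}{529} + 1\right) = 2 \cdot \frac{491}{529} = \frac{982}{529}$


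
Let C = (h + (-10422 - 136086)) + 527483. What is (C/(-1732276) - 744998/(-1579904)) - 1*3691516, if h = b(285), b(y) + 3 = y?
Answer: -1262881279938227993/342103722688 ≈ -3.6915e+6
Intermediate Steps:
b(y) = -3 + y
h = 282 (h = -3 + 285 = 282)
C = 381257 (C = (282 + (-10422 - 136086)) + 527483 = (282 - 146508) + 527483 = -146226 + 527483 = 381257)
(C/(-1732276) - 744998/(-1579904)) - 1*3691516 = (381257/(-1732276) - 744998/(-1579904)) - 1*3691516 = (381257*(-1/1732276) - 744998*(-1/1579904)) - 3691516 = (-381257/1732276 + 372499/789952) - 3691516 = 86024087015/342103722688 - 3691516 = -1262881279938227993/342103722688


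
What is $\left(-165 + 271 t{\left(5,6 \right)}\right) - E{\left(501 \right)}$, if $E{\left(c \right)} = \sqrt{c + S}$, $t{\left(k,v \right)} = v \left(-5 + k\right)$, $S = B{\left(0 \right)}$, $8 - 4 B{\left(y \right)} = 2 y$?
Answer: $-165 - \sqrt{503} \approx -187.43$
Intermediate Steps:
$B{\left(y \right)} = 2 - \frac{y}{2}$ ($B{\left(y \right)} = 2 - \frac{2 y}{4} = 2 - \frac{y}{2}$)
$S = 2$ ($S = 2 - 0 = 2 + 0 = 2$)
$E{\left(c \right)} = \sqrt{2 + c}$ ($E{\left(c \right)} = \sqrt{c + 2} = \sqrt{2 + c}$)
$\left(-165 + 271 t{\left(5,6 \right)}\right) - E{\left(501 \right)} = \left(-165 + 271 \cdot 6 \left(-5 + 5\right)\right) - \sqrt{2 + 501} = \left(-165 + 271 \cdot 6 \cdot 0\right) - \sqrt{503} = \left(-165 + 271 \cdot 0\right) - \sqrt{503} = \left(-165 + 0\right) - \sqrt{503} = -165 - \sqrt{503}$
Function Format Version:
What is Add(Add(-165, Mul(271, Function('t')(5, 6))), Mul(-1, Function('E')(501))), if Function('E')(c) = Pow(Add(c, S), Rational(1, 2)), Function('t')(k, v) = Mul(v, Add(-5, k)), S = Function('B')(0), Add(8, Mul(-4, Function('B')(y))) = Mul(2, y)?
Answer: Add(-165, Mul(-1, Pow(503, Rational(1, 2)))) ≈ -187.43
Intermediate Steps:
Function('B')(y) = Add(2, Mul(Rational(-1, 2), y)) (Function('B')(y) = Add(2, Mul(Rational(-1, 4), Mul(2, y))) = Add(2, Mul(Rational(-1, 2), y)))
S = 2 (S = Add(2, Mul(Rational(-1, 2), 0)) = Add(2, 0) = 2)
Function('E')(c) = Pow(Add(2, c), Rational(1, 2)) (Function('E')(c) = Pow(Add(c, 2), Rational(1, 2)) = Pow(Add(2, c), Rational(1, 2)))
Add(Add(-165, Mul(271, Function('t')(5, 6))), Mul(-1, Function('E')(501))) = Add(Add(-165, Mul(271, Mul(6, Add(-5, 5)))), Mul(-1, Pow(Add(2, 501), Rational(1, 2)))) = Add(Add(-165, Mul(271, Mul(6, 0))), Mul(-1, Pow(503, Rational(1, 2)))) = Add(Add(-165, Mul(271, 0)), Mul(-1, Pow(503, Rational(1, 2)))) = Add(Add(-165, 0), Mul(-1, Pow(503, Rational(1, 2)))) = Add(-165, Mul(-1, Pow(503, Rational(1, 2))))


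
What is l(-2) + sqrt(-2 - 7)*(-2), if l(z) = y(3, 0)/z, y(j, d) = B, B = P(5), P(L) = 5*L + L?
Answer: -15 - 6*I ≈ -15.0 - 6.0*I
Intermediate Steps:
P(L) = 6*L
B = 30 (B = 6*5 = 30)
y(j, d) = 30
l(z) = 30/z
l(-2) + sqrt(-2 - 7)*(-2) = 30/(-2) + sqrt(-2 - 7)*(-2) = 30*(-1/2) + sqrt(-9)*(-2) = -15 + (3*I)*(-2) = -15 - 6*I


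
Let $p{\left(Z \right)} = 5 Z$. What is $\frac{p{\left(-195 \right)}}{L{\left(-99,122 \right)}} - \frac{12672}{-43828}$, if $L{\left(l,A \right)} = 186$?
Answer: $- \frac{3364609}{679334} \approx -4.9528$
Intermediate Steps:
$\frac{p{\left(-195 \right)}}{L{\left(-99,122 \right)}} - \frac{12672}{-43828} = \frac{5 \left(-195\right)}{186} - \frac{12672}{-43828} = \left(-975\right) \frac{1}{186} - - \frac{3168}{10957} = - \frac{325}{62} + \frac{3168}{10957} = - \frac{3364609}{679334}$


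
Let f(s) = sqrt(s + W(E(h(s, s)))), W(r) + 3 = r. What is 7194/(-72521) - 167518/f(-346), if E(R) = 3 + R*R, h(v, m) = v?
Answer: -7194/72521 - 83759*sqrt(119370)/59685 ≈ -484.96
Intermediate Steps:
E(R) = 3 + R**2
W(r) = -3 + r
f(s) = sqrt(s + s**2) (f(s) = sqrt(s + (-3 + (3 + s**2))) = sqrt(s + s**2))
7194/(-72521) - 167518/f(-346) = 7194/(-72521) - 167518*sqrt(119370)/119370 = 7194*(-1/72521) - 167518*sqrt(119370)/119370 = -7194/72521 - 167518*sqrt(119370)/119370 = -7194/72521 - 83759*sqrt(119370)/59685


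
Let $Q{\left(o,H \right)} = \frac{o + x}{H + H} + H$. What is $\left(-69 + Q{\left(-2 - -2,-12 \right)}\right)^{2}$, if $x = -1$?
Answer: $\frac{3775249}{576} \approx 6554.3$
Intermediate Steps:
$Q{\left(o,H \right)} = H + \frac{-1 + o}{2 H}$ ($Q{\left(o,H \right)} = \frac{o - 1}{H + H} + H = \frac{-1 + o}{2 H} + H = H + \frac{-1 + o}{2 H}$)
$\left(-69 + Q{\left(-2 - -2,-12 \right)}\right)^{2} = \left(-69 + \frac{-1 - 0 + 2 \left(-12\right)^{2}}{2 \left(-12\right)}\right)^{2} = \left(-69 + \frac{1}{2} \left(- \frac{1}{12}\right) \left(-1 + \left(-2 + 2\right) + 2 \cdot 144\right)\right)^{2} = \left(-69 + \frac{1}{2} \left(- \frac{1}{12}\right) \left(-1 + 0 + 288\right)\right)^{2} = \left(-69 + \frac{1}{2} \left(- \frac{1}{12}\right) 287\right)^{2} = \left(-69 - \frac{287}{24}\right)^{2} = \left(- \frac{1943}{24}\right)^{2} = \frac{3775249}{576}$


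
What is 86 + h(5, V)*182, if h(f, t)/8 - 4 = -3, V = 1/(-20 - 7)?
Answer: 1542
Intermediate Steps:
V = -1/27 (V = 1/(-27) = -1/27 ≈ -0.037037)
h(f, t) = 8 (h(f, t) = 32 + 8*(-3) = 32 - 24 = 8)
86 + h(5, V)*182 = 86 + 8*182 = 86 + 1456 = 1542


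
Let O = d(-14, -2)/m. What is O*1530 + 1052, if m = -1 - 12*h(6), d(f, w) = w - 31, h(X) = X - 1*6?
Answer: 51542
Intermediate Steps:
h(X) = -6 + X (h(X) = X - 6 = -6 + X)
d(f, w) = -31 + w
m = -1 (m = -1 - 12*(-6 + 6) = -1 - 12*0 = -1 + 0 = -1)
O = 33 (O = (-31 - 2)/(-1) = -33*(-1) = 33)
O*1530 + 1052 = 33*1530 + 1052 = 50490 + 1052 = 51542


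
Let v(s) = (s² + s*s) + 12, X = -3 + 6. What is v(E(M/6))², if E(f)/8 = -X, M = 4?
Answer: 1354896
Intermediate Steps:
X = 3
E(f) = -24 (E(f) = 8*(-1*3) = 8*(-3) = -24)
v(s) = 12 + 2*s² (v(s) = (s² + s²) + 12 = 2*s² + 12 = 12 + 2*s²)
v(E(M/6))² = (12 + 2*(-24)²)² = (12 + 2*576)² = (12 + 1152)² = 1164² = 1354896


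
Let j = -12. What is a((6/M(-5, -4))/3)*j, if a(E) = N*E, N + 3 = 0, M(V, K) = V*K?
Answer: 18/5 ≈ 3.6000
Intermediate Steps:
M(V, K) = K*V
N = -3 (N = -3 + 0 = -3)
a(E) = -3*E
a((6/M(-5, -4))/3)*j = -3*6/((-4*(-5)))/3*(-12) = -3*6/20/3*(-12) = -3*6*(1/20)/3*(-12) = -9/(10*3)*(-12) = -3*1/10*(-12) = -3/10*(-12) = 18/5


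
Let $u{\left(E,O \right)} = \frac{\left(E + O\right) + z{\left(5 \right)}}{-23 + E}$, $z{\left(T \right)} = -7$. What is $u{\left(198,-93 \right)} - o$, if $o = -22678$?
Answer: $\frac{566964}{25} \approx 22679.0$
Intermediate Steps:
$u{\left(E,O \right)} = \frac{-7 + E + O}{-23 + E}$ ($u{\left(E,O \right)} = \frac{\left(E + O\right) - 7}{-23 + E} = \frac{-7 + E + O}{-23 + E}$)
$u{\left(198,-93 \right)} - o = \frac{-7 + 198 - 93}{-23 + 198} - -22678 = \frac{1}{175} \cdot 98 + 22678 = \frac{14}{25} + 22678 = \frac{566964}{25}$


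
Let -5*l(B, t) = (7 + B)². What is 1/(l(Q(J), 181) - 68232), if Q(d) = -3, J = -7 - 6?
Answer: -5/341176 ≈ -1.4655e-5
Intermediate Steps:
J = -13
l(B, t) = -(7 + B)²/5
1/(l(Q(J), 181) - 68232) = 1/(-(7 - 3)²/5 - 68232) = 1/(-⅕*4² - 68232) = 1/(-⅕*16 - 68232) = 1/(-16/5 - 68232) = 1/(-341176/5) = -5/341176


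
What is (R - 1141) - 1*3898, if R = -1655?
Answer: -6694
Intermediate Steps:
(R - 1141) - 1*3898 = (-1655 - 1141) - 1*3898 = -2796 - 3898 = -6694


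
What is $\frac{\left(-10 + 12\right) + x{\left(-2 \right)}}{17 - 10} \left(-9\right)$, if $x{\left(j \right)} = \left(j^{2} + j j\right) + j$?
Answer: $- \frac{72}{7} \approx -10.286$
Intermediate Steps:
$x{\left(j \right)} = j + 2 j^{2}$ ($x{\left(j \right)} = \left(j^{2} + j^{2}\right) + j = 2 j^{2} + j = j + 2 j^{2}$)
$\frac{\left(-10 + 12\right) + x{\left(-2 \right)}}{17 - 10} \left(-9\right) = \frac{\left(-10 + 12\right) - 2 \left(1 + 2 \left(-2\right)\right)}{17 - 10} \left(-9\right) = \frac{2 - 2 \left(1 - 4\right)}{7} \left(-9\right) = \left(2 - -6\right) \frac{1}{7} \left(-9\right) = \left(2 + 6\right) \frac{1}{7} \left(-9\right) = 8 \cdot \frac{1}{7} \left(-9\right) = \frac{8}{7} \left(-9\right) = - \frac{72}{7}$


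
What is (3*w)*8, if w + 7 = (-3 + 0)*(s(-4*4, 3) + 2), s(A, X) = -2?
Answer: -168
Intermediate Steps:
w = -7 (w = -7 + (-3 + 0)*(-2 + 2) = -7 - 3*0 = -7 + 0 = -7)
(3*w)*8 = (3*(-7))*8 = -21*8 = -168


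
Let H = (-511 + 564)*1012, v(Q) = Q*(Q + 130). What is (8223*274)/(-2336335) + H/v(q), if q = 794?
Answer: -34720230383/38956049790 ≈ -0.89127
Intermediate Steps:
v(Q) = Q*(130 + Q)
H = 53636 (H = 53*1012 = 53636)
(8223*274)/(-2336335) + H/v(q) = (8223*274)/(-2336335) + 53636/((794*(130 + 794))) = 2253102*(-1/2336335) + 53636/((794*924)) = -2253102/2336335 + 53636/733656 = -2253102/2336335 + 53636*(1/733656) = -2253102/2336335 + 1219/16674 = -34720230383/38956049790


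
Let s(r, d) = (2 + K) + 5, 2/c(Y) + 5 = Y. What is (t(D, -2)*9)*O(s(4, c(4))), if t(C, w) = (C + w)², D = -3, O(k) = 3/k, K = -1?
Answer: 225/2 ≈ 112.50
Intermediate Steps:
c(Y) = 2/(-5 + Y)
s(r, d) = 6 (s(r, d) = (2 - 1) + 5 = 1 + 5 = 6)
(t(D, -2)*9)*O(s(4, c(4))) = ((-3 - 2)²*9)*(3/6) = ((-5)²*9)*(3*(⅙)) = (25*9)*(½) = 225*(½) = 225/2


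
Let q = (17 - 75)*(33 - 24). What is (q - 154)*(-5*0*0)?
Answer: 0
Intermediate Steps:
q = -522 (q = -58*9 = -522)
(q - 154)*(-5*0*0) = (-522 - 154)*(-5*0*0) = -0*0 = -676*0 = 0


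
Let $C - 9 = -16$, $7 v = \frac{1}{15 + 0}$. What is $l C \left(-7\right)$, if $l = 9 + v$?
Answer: $\frac{6622}{15} \approx 441.47$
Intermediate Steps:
$v = \frac{1}{105}$ ($v = \frac{1}{7 \left(15 + 0\right)} = \frac{1}{7 \cdot 15} = \frac{1}{7} \cdot \frac{1}{15} = \frac{1}{105} \approx 0.0095238$)
$C = -7$ ($C = 9 - 16 = -7$)
$l = \frac{946}{105}$ ($l = 9 + \frac{1}{105} = \frac{946}{105} \approx 9.0095$)
$l C \left(-7\right) = \frac{946 \left(\left(-7\right) \left(-7\right)\right)}{105} = \frac{946}{105} \cdot 49 = \frac{6622}{15}$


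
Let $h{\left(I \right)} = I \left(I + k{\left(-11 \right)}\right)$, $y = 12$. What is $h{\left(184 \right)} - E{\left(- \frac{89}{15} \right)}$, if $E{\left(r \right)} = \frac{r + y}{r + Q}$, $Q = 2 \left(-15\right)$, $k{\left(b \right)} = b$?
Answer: $\frac{2451077}{77} \approx 31832.0$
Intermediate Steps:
$Q = -30$
$E{\left(r \right)} = \frac{12 + r}{-30 + r}$ ($E{\left(r \right)} = \frac{r + 12}{r - 30} = \frac{12 + r}{-30 + r}$)
$h{\left(I \right)} = I \left(-11 + I\right)$ ($h{\left(I \right)} = I \left(I - 11\right) = I \left(-11 + I\right)$)
$h{\left(184 \right)} - E{\left(- \frac{89}{15} \right)} = 184 \left(-11 + 184\right) - \frac{12 - \frac{89}{15}}{-30 - \frac{89}{15}} = 184 \cdot 173 - \frac{12 - \frac{89}{15}}{-30 - \frac{89}{15}} = 31832 - \frac{12 - \frac{89}{15}}{-30 - \frac{89}{15}} = 31832 - \frac{1}{- \frac{539}{15}} \cdot \frac{91}{15} = 31832 - \left(- \frac{15}{539}\right) \frac{91}{15} = 31832 - - \frac{13}{77} = 31832 + \frac{13}{77} = \frac{2451077}{77}$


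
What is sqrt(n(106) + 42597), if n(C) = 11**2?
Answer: sqrt(42718) ≈ 206.68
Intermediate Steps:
n(C) = 121
sqrt(n(106) + 42597) = sqrt(121 + 42597) = sqrt(42718)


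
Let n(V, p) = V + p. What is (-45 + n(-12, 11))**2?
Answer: 2116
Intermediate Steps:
(-45 + n(-12, 11))**2 = (-45 + (-12 + 11))**2 = (-45 - 1)**2 = (-46)**2 = 2116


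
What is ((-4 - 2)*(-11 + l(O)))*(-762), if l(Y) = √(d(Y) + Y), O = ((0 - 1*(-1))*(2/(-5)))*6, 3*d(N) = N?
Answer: -50292 + 18288*I*√5/5 ≈ -50292.0 + 8178.6*I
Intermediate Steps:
d(N) = N/3
O = -12/5 (O = ((0 + 1)*(2*(-⅕)))*6 = (1*(-⅖))*6 = -⅖*6 = -12/5 ≈ -2.4000)
l(Y) = 2*√3*√Y/3 (l(Y) = √(Y/3 + Y) = √(4*Y/3) = 2*√3*√Y/3)
((-4 - 2)*(-11 + l(O)))*(-762) = ((-4 - 2)*(-11 + 2*√3*√(-12/5)/3))*(-762) = -6*(-11 + 2*√3*(2*I*√15/5)/3)*(-762) = -6*(-11 + 4*I*√5/5)*(-762) = (66 - 24*I*√5/5)*(-762) = -50292 + 18288*I*√5/5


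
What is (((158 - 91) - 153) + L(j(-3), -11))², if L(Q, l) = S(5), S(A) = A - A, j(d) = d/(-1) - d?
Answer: 7396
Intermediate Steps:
j(d) = -2*d (j(d) = d*(-1) - d = -d - d = -2*d)
S(A) = 0
L(Q, l) = 0
(((158 - 91) - 153) + L(j(-3), -11))² = (((158 - 91) - 153) + 0)² = ((67 - 153) + 0)² = (-86 + 0)² = (-86)² = 7396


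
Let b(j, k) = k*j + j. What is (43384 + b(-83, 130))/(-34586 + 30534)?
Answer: -32511/4052 ≈ -8.0234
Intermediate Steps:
b(j, k) = j + j*k (b(j, k) = j*k + j = j + j*k)
(43384 + b(-83, 130))/(-34586 + 30534) = (43384 - 83*(1 + 130))/(-34586 + 30534) = (43384 - 83*131)/(-4052) = (43384 - 10873)*(-1/4052) = 32511*(-1/4052) = -32511/4052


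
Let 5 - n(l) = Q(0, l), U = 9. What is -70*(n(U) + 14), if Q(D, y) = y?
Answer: -700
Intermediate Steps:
n(l) = 5 - l
-70*(n(U) + 14) = -70*((5 - 1*9) + 14) = -70*((5 - 9) + 14) = -70*(-4 + 14) = -70*10 = -700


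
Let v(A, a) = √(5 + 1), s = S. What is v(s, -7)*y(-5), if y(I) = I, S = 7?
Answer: -5*√6 ≈ -12.247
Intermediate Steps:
s = 7
v(A, a) = √6
v(s, -7)*y(-5) = √6*(-5) = -5*√6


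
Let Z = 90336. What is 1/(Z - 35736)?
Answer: 1/54600 ≈ 1.8315e-5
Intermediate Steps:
1/(Z - 35736) = 1/(90336 - 35736) = 1/54600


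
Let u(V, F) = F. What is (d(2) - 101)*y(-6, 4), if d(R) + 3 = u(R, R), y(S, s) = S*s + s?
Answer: 2040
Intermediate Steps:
y(S, s) = s + S*s
d(R) = -3 + R
(d(2) - 101)*y(-6, 4) = ((-3 + 2) - 101)*(4*(1 - 6)) = (-1 - 101)*(4*(-5)) = -102*(-20) = 2040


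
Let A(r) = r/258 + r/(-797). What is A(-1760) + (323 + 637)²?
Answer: 94751986480/102813 ≈ 9.2160e+5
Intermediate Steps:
A(r) = 539*r/205626 (A(r) = r*(1/258) + r*(-1/797) = r/258 - r/797 = 539*r/205626)
A(-1760) + (323 + 637)² = (539/205626)*(-1760) + (323 + 637)² = -474320/102813 + 960² = -474320/102813 + 921600 = 94751986480/102813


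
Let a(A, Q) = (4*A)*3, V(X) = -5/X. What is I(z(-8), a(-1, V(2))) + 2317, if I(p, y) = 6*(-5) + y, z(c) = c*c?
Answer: 2275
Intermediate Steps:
a(A, Q) = 12*A
z(c) = c**2
I(p, y) = -30 + y
I(z(-8), a(-1, V(2))) + 2317 = (-30 + 12*(-1)) + 2317 = (-30 - 12) + 2317 = -42 + 2317 = 2275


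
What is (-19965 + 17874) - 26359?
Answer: -28450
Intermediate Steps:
(-19965 + 17874) - 26359 = -2091 - 26359 = -28450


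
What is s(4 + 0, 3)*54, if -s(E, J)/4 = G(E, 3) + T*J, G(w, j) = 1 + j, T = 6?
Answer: -4752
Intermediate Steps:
s(E, J) = -16 - 24*J (s(E, J) = -4*((1 + 3) + 6*J) = -4*(4 + 6*J) = -16 - 24*J)
s(4 + 0, 3)*54 = (-16 - 24*3)*54 = (-16 - 72)*54 = -88*54 = -4752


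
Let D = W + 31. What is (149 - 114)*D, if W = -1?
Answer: 1050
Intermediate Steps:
D = 30 (D = -1 + 31 = 30)
(149 - 114)*D = (149 - 114)*30 = 35*30 = 1050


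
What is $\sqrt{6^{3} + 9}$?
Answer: $15$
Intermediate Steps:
$\sqrt{6^{3} + 9} = \sqrt{216 + 9} = \sqrt{225} = 15$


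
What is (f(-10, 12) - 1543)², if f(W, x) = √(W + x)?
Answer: (1543 - √2)² ≈ 2.3765e+6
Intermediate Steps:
(f(-10, 12) - 1543)² = (√(-10 + 12) - 1543)² = (√2 - 1543)² = (-1543 + √2)²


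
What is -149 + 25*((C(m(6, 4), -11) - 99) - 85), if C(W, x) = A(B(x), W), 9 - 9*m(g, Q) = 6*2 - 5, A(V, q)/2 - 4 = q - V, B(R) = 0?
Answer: -40841/9 ≈ -4537.9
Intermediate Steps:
A(V, q) = 8 - 2*V + 2*q (A(V, q) = 8 + 2*(q - V) = 8 + (-2*V + 2*q) = 8 - 2*V + 2*q)
m(g, Q) = 2/9 (m(g, Q) = 1 - (6*2 - 5)/9 = 1 - (12 - 5)/9 = 1 - ⅑*7 = 1 - 7/9 = 2/9)
C(W, x) = 8 + 2*W (C(W, x) = 8 - 2*0 + 2*W = 8 + 0 + 2*W = 8 + 2*W)
-149 + 25*((C(m(6, 4), -11) - 99) - 85) = -149 + 25*(((8 + 2*(2/9)) - 99) - 85) = -149 + 25*(((8 + 4/9) - 99) - 85) = -149 + 25*((76/9 - 99) - 85) = -149 + 25*(-815/9 - 85) = -149 + 25*(-1580/9) = -149 - 39500/9 = -40841/9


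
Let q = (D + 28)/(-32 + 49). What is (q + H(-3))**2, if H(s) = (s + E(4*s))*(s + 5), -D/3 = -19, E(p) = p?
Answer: 625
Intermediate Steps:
D = 57 (D = -3*(-19) = 57)
H(s) = 5*s*(5 + s) (H(s) = (s + 4*s)*(s + 5) = (5*s)*(5 + s) = 5*s*(5 + s))
q = 5 (q = (57 + 28)/(-32 + 49) = 85/17 = 85*(1/17) = 5)
(q + H(-3))**2 = (5 + 5*(-3)*(5 - 3))**2 = (5 + 5*(-3)*2)**2 = (5 - 30)**2 = (-25)**2 = 625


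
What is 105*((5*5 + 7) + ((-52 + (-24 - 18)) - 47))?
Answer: -11445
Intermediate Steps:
105*((5*5 + 7) + ((-52 + (-24 - 18)) - 47)) = 105*((25 + 7) + ((-52 - 42) - 47)) = 105*(32 + (-94 - 47)) = 105*(32 - 141) = 105*(-109) = -11445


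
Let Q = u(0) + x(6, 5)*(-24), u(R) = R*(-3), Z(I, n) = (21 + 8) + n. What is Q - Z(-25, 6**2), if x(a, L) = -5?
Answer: 55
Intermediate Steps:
Z(I, n) = 29 + n
u(R) = -3*R
Q = 120 (Q = -3*0 - 5*(-24) = 0 + 120 = 120)
Q - Z(-25, 6**2) = 120 - (29 + 6**2) = 120 - (29 + 36) = 120 - 1*65 = 120 - 65 = 55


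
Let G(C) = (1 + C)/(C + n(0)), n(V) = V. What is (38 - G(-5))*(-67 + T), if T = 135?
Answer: 12648/5 ≈ 2529.6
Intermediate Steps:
G(C) = (1 + C)/C (G(C) = (1 + C)/(C + 0) = (1 + C)/C)
(38 - G(-5))*(-67 + T) = (38 - (1 - 5)/(-5))*(-67 + 135) = (38 - (-1)*(-4)/5)*68 = (38 - 1*⅘)*68 = (38 - ⅘)*68 = (186/5)*68 = 12648/5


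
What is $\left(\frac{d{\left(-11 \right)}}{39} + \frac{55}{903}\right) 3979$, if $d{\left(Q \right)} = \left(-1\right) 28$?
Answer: $- \frac{10230009}{3913} \approx -2614.4$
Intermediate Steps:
$d{\left(Q \right)} = -28$
$\left(\frac{d{\left(-11 \right)}}{39} + \frac{55}{903}\right) 3979 = \left(- \frac{28}{39} + \frac{55}{903}\right) 3979 = \left(- \frac{2571}{3913}\right) 3979 = - \frac{10230009}{3913}$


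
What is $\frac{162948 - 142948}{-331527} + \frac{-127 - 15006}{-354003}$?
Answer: $- \frac{229229101}{13040172509} \approx -0.017579$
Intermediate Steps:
$\frac{162948 - 142948}{-331527} + \frac{-127 - 15006}{-354003} = \left(162948 - 142948\right) \left(- \frac{1}{331527}\right) + \left(-127 - 15006\right) \left(- \frac{1}{354003}\right) = 20000 \left(- \frac{1}{331527}\right) - - \frac{15133}{354003} = - \frac{20000}{331527} + \frac{15133}{354003} = - \frac{229229101}{13040172509}$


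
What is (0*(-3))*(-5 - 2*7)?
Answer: 0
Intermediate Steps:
(0*(-3))*(-5 - 2*7) = 0*(-5 - 14) = 0*(-19) = 0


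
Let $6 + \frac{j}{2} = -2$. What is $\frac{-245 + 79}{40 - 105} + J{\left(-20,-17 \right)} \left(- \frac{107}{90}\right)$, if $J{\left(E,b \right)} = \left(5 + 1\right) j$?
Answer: $\frac{22754}{195} \approx 116.69$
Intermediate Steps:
$j = -16$ ($j = -12 + 2 \left(-2\right) = -12 - 4 = -16$)
$J{\left(E,b \right)} = -96$ ($J{\left(E,b \right)} = \left(5 + 1\right) \left(-16\right) = 6 \left(-16\right) = -96$)
$\frac{-245 + 79}{40 - 105} + J{\left(-20,-17 \right)} \left(- \frac{107}{90}\right) = \frac{-245 + 79}{40 - 105} - 96 \left(- \frac{107}{90}\right) = - \frac{166}{-65} - 96 \left(\left(-107\right) \frac{1}{90}\right) = \left(-166\right) \left(- \frac{1}{65}\right) - - \frac{1712}{15} = \frac{166}{65} + \frac{1712}{15} = \frac{22754}{195}$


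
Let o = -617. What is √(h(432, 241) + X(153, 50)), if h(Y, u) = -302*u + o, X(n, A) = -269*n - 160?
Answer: 2*I*√28679 ≈ 338.7*I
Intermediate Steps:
X(n, A) = -160 - 269*n
h(Y, u) = -617 - 302*u (h(Y, u) = -302*u - 617 = -617 - 302*u)
√(h(432, 241) + X(153, 50)) = √((-617 - 302*241) + (-160 - 269*153)) = √((-617 - 72782) + (-160 - 41157)) = √(-73399 - 41317) = √(-114716) = 2*I*√28679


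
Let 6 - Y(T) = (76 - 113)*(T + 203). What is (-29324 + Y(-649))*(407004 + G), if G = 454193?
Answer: -39460046540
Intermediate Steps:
Y(T) = 7517 + 37*T (Y(T) = 6 - (76 - 113)*(T + 203) = 6 - (-37)*(203 + T) = 6 - (-7511 - 37*T) = 6 + (7511 + 37*T) = 7517 + 37*T)
(-29324 + Y(-649))*(407004 + G) = (-29324 + (7517 + 37*(-649)))*(407004 + 454193) = (-29324 + (7517 - 24013))*861197 = (-29324 - 16496)*861197 = -45820*861197 = -39460046540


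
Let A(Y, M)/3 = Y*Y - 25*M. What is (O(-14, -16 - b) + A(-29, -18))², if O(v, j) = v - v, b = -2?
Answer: 15000129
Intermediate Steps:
O(v, j) = 0
A(Y, M) = -75*M + 3*Y² (A(Y, M) = 3*(Y*Y - 25*M) = 3*(Y² - 25*M) = -75*M + 3*Y²)
(O(-14, -16 - b) + A(-29, -18))² = (0 + (-75*(-18) + 3*(-29)²))² = (0 + (1350 + 3*841))² = (0 + (1350 + 2523))² = (0 + 3873)² = 3873² = 15000129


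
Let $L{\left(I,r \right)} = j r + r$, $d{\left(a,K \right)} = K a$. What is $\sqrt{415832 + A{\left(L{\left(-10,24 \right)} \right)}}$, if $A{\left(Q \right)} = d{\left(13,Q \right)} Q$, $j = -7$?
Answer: $10 \sqrt{6854} \approx 827.89$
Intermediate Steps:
$L{\left(I,r \right)} = - 6 r$ ($L{\left(I,r \right)} = - 7 r + r = - 6 r$)
$A{\left(Q \right)} = 13 Q^{2}$ ($A{\left(Q \right)} = Q 13 Q = 13 Q Q = 13 Q^{2}$)
$\sqrt{415832 + A{\left(L{\left(-10,24 \right)} \right)}} = \sqrt{415832 + 13 \left(\left(-6\right) 24\right)^{2}} = \sqrt{415832 + 13 \left(-144\right)^{2}} = \sqrt{415832 + 13 \cdot 20736} = \sqrt{415832 + 269568} = \sqrt{685400} = 10 \sqrt{6854}$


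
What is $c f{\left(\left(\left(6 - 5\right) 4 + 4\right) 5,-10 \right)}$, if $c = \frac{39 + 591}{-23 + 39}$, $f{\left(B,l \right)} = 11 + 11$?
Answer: $\frac{3465}{4} \approx 866.25$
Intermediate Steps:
$f{\left(B,l \right)} = 22$
$c = \frac{315}{8}$ ($c = \frac{630}{16} = 630 \cdot \frac{1}{16} = \frac{315}{8} \approx 39.375$)
$c f{\left(\left(\left(6 - 5\right) 4 + 4\right) 5,-10 \right)} = \frac{315}{8} \cdot 22 = \frac{3465}{4}$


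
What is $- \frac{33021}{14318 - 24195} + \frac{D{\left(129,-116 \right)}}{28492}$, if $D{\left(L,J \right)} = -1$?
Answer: $\frac{55342615}{16553852} \approx 3.3432$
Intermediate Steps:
$- \frac{33021}{14318 - 24195} + \frac{D{\left(129,-116 \right)}}{28492} = - \frac{33021}{14318 - 24195} - \frac{1}{28492} = - \frac{33021}{-9877} - \frac{1}{28492} = \left(-33021\right) \left(- \frac{1}{9877}\right) - \frac{1}{28492} = \frac{33021}{9877} - \frac{1}{28492} = \frac{55342615}{16553852}$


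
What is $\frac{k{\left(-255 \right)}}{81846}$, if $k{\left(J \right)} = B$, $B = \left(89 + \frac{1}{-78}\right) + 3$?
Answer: $\frac{7175}{6383988} \approx 0.0011239$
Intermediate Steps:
$B = \frac{7175}{78}$ ($B = \left(89 - \frac{1}{78}\right) + 3 = \frac{6941}{78} + 3 = \frac{7175}{78} \approx 91.987$)
$k{\left(J \right)} = \frac{7175}{78}$
$\frac{k{\left(-255 \right)}}{81846} = \frac{7175}{78 \cdot 81846} = \frac{7175}{78} \cdot \frac{1}{81846} = \frac{7175}{6383988}$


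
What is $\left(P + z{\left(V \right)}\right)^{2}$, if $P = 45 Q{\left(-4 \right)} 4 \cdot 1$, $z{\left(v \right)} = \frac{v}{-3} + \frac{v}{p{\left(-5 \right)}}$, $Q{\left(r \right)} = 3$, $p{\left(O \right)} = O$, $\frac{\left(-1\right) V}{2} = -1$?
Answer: $\frac{65351056}{225} \approx 2.9045 \cdot 10^{5}$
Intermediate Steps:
$V = 2$ ($V = \left(-2\right) \left(-1\right) = 2$)
$z{\left(v \right)} = - \frac{8 v}{15}$ ($z{\left(v \right)} = \frac{v}{-3} + \frac{v}{-5} = v \left(- \frac{1}{3}\right) + v \left(- \frac{1}{5}\right) = - \frac{v}{3} - \frac{v}{5} = - \frac{8 v}{15}$)
$P = 540$ ($P = 45 \cdot 3 \cdot 4 \cdot 1 = 45 \cdot 12 \cdot 1 = 45 \cdot 12 = 540$)
$\left(P + z{\left(V \right)}\right)^{2} = \left(540 - \frac{16}{15}\right)^{2} = \left(\frac{8084}{15}\right)^{2} = \frac{65351056}{225}$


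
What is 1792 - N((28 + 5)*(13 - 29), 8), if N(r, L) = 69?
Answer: 1723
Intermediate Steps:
1792 - N((28 + 5)*(13 - 29), 8) = 1792 - 1*69 = 1792 - 69 = 1723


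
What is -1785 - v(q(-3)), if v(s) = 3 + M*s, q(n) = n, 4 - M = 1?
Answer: -1779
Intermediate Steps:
M = 3 (M = 4 - 1*1 = 4 - 1 = 3)
v(s) = 3 + 3*s
-1785 - v(q(-3)) = -1785 - (3 + 3*(-3)) = -1785 - (3 - 9) = -1785 - 1*(-6) = -1785 + 6 = -1779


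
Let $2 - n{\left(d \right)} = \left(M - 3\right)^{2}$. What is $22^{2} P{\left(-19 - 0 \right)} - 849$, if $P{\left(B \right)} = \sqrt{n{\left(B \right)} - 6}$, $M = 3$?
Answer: $-849 + 968 i \approx -849.0 + 968.0 i$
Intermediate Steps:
$n{\left(d \right)} = 2$ ($n{\left(d \right)} = 2 - \left(3 - 3\right)^{2} = 2 - 0^{2} = 2 - 0 = 2 + 0 = 2$)
$P{\left(B \right)} = 2 i$ ($P{\left(B \right)} = \sqrt{2 - 6} = \sqrt{-4} = 2 i$)
$22^{2} P{\left(-19 - 0 \right)} - 849 = 22^{2} \cdot 2 i - 849 = 484 \cdot 2 i - 849 = 968 i - 849 = -849 + 968 i$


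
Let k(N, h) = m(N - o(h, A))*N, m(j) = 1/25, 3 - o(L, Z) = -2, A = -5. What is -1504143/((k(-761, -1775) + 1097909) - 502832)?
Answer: -37603575/14876164 ≈ -2.5278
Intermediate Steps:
o(L, Z) = 5 (o(L, Z) = 3 - 1*(-2) = 3 + 2 = 5)
m(j) = 1/25
k(N, h) = N/25
-1504143/((k(-761, -1775) + 1097909) - 502832) = -1504143/(((1/25)*(-761) + 1097909) - 502832) = -1504143/((-761/25 + 1097909) - 502832) = -1504143/(27446964/25 - 502832) = -1504143/14876164/25 = -1504143*25/14876164 = -37603575/14876164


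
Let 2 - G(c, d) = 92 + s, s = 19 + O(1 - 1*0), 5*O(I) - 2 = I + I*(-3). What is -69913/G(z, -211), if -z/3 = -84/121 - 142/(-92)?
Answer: 69913/109 ≈ 641.40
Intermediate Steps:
z = -14181/5566 (z = -3*(-84/121 - 142/(-92)) = -3*(-84*1/121 - 142*(-1/92)) = -3*(-84/121 + 71/46) = -3*4727/5566 = -14181/5566 ≈ -2.5478)
O(I) = ⅖ - 2*I/5 (O(I) = ⅖ + (I + I*(-3))/5 = ⅖ + (I - 3*I)/5 = ⅖ + (-2*I)/5 = ⅖ - 2*I/5)
s = 19 (s = 19 + (⅖ - 2*(1 - 1*0)/5) = 19 + (⅖ - 2*(1 + 0)/5) = 19 + (⅖ - ⅖*1) = 19 + (⅖ - ⅖) = 19 + 0 = 19)
G(c, d) = -109 (G(c, d) = 2 - (92 + 19) = 2 - 1*111 = 2 - 111 = -109)
-69913/G(z, -211) = -69913/(-109) = -69913*(-1/109) = 69913/109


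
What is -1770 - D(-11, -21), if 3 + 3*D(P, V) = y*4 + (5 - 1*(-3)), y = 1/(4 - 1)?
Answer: -15949/9 ≈ -1772.1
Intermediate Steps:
y = ⅓ (y = 1/3 = ⅓ ≈ 0.33333)
D(P, V) = 19/9 (D(P, V) = -1 + ((⅓)*4 + (5 - 1*(-3)))/3 = -1 + (4/3 + (5 + 3))/3 = -1 + (4/3 + 8)/3 = -1 + (⅓)*(28/3) = -1 + 28/9 = 19/9)
-1770 - D(-11, -21) = -1770 - 1*19/9 = -1770 - 19/9 = -15949/9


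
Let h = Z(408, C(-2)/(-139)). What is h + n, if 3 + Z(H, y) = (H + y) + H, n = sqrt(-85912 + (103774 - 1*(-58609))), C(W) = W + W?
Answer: 113011/139 + sqrt(76471) ≈ 1089.6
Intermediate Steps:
C(W) = 2*W
n = sqrt(76471) (n = sqrt(-85912 + (103774 + 58609)) = sqrt(-85912 + 162383) = sqrt(76471) ≈ 276.53)
Z(H, y) = -3 + y + 2*H (Z(H, y) = -3 + ((H + y) + H) = -3 + (y + 2*H) = -3 + y + 2*H)
h = 113011/139 (h = -3 + (2*(-2))/(-139) + 2*408 = -3 - 4*(-1/139) + 816 = -3 + 4/139 + 816 = 113011/139 ≈ 813.03)
h + n = 113011/139 + sqrt(76471)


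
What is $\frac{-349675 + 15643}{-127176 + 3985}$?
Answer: $\frac{334032}{123191} \approx 2.7115$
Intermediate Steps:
$\frac{-349675 + 15643}{-127176 + 3985} = - \frac{334032}{-123191} = \left(-334032\right) \left(- \frac{1}{123191}\right) = \frac{334032}{123191}$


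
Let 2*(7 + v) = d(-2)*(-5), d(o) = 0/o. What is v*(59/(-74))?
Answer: 413/74 ≈ 5.5811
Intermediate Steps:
d(o) = 0
v = -7 (v = -7 + (0*(-5))/2 = -7 + (½)*0 = -7 + 0 = -7)
v*(59/(-74)) = -413/(-74) = -413*(-1)/74 = -7*(-59/74) = 413/74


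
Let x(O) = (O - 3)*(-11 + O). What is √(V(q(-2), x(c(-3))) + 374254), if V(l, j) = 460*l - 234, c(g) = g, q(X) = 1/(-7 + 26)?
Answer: 2*√33757490/19 ≈ 611.59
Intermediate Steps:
q(X) = 1/19
x(O) = (-11 + O)*(-3 + O) (x(O) = (-3 + O)*(-11 + O) = (-11 + O)*(-3 + O))
V(l, j) = -234 + 460*l
√(V(q(-2), x(c(-3))) + 374254) = √((-234 + 460*(1/19)) + 374254) = √((-234 + 460/19) + 374254) = √(-3986/19 + 374254) = √(7106840/19) = 2*√33757490/19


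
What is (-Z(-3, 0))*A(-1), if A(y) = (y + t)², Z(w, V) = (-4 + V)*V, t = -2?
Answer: 0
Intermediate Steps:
Z(w, V) = V*(-4 + V)
A(y) = (-2 + y)² (A(y) = (y - 2)² = (-2 + y)²)
(-Z(-3, 0))*A(-1) = (-0*(-4 + 0))*(-2 - 1)² = -0*(-4)*(-3)² = -1*0*9 = 0*9 = 0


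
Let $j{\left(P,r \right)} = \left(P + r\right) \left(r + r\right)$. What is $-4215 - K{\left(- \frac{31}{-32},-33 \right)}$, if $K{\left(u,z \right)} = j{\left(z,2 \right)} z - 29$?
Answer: $-8278$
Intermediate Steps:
$j{\left(P,r \right)} = 2 r \left(P + r\right)$ ($j{\left(P,r \right)} = \left(P + r\right) 2 r = 2 r \left(P + r\right)$)
$K{\left(u,z \right)} = -29 + z \left(8 + 4 z\right)$ ($K{\left(u,z \right)} = 2 \cdot 2 \left(z + 2\right) z - 29 = 2 \cdot 2 \left(2 + z\right) z - 29 = \left(8 + 4 z\right) z - 29 = z \left(8 + 4 z\right) - 29 = -29 + z \left(8 + 4 z\right)$)
$-4215 - K{\left(- \frac{31}{-32},-33 \right)} = -4215 - \left(-29 + 4 \left(-33\right) \left(2 - 33\right)\right) = -4215 - \left(-29 + 4 \left(-33\right) \left(-31\right)\right) = -4215 - \left(-29 + 4092\right) = -4215 - 4063 = -8278$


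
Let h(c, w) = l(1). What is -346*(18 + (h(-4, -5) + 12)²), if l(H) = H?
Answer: -64702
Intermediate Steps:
h(c, w) = 1
-346*(18 + (h(-4, -5) + 12)²) = -346*(18 + (1 + 12)²) = -346*(18 + 13²) = -346*(18 + 169) = -346*187 = -64702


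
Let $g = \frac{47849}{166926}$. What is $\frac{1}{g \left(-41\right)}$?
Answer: $- \frac{166926}{1961809} \approx -0.085088$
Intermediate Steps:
$g = \frac{47849}{166926}$ ($g = 47849 \cdot \frac{1}{166926} = \frac{47849}{166926} \approx 0.28665$)
$\frac{1}{g \left(-41\right)} = \frac{1}{\frac{47849}{166926} \left(-41\right)} = \frac{1}{- \frac{1961809}{166926}} = - \frac{166926}{1961809}$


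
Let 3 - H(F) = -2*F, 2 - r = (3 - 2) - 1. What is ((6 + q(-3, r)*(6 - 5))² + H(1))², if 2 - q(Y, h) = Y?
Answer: 15876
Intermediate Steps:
r = 2 (r = 2 - ((3 - 2) - 1) = 2 - (1 - 1) = 2 - 1*0 = 2 + 0 = 2)
H(F) = 3 + 2*F (H(F) = 3 - (-2)*F = 3 + 2*F)
q(Y, h) = 2 - Y
((6 + q(-3, r)*(6 - 5))² + H(1))² = ((6 + (2 - 1*(-3))*(6 - 5))² + (3 + 2*1))² = ((6 + (2 + 3)*1)² + (3 + 2))² = ((6 + 5*1)² + 5)² = ((6 + 5)² + 5)² = (11² + 5)² = (121 + 5)² = 126² = 15876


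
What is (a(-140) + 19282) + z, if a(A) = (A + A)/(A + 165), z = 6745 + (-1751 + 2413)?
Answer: 133389/5 ≈ 26678.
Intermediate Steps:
z = 7407 (z = 6745 + 662 = 7407)
a(A) = 2*A/(165 + A) (a(A) = (2*A)/(165 + A) = 2*A/(165 + A))
(a(-140) + 19282) + z = (2*(-140)/(165 - 140) + 19282) + 7407 = (2*(-140)/25 + 19282) + 7407 = (2*(-140)*(1/25) + 19282) + 7407 = (-56/5 + 19282) + 7407 = 96354/5 + 7407 = 133389/5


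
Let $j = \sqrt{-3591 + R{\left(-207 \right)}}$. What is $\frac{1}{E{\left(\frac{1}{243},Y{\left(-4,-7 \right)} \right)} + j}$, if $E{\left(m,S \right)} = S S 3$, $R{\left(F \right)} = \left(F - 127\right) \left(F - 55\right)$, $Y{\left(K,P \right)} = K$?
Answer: $- \frac{48}{81613} + \frac{\sqrt{83917}}{81613} \approx 0.0029613$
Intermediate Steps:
$R{\left(F \right)} = \left(-127 + F\right) \left(-55 + F\right)$
$E{\left(m,S \right)} = 3 S^{2}$ ($E{\left(m,S \right)} = S^{2} \cdot 3 = 3 S^{2}$)
$j = \sqrt{83917}$ ($j = \sqrt{-3591 + \left(6985 + \left(-207\right)^{2} - -37674\right)} = \sqrt{-3591 + \left(6985 + 42849 + 37674\right)} = \sqrt{-3591 + 87508} = \sqrt{83917} \approx 289.68$)
$\frac{1}{E{\left(\frac{1}{243},Y{\left(-4,-7 \right)} \right)} + j} = \frac{1}{3 \left(-4\right)^{2} + \sqrt{83917}} = \frac{1}{3 \cdot 16 + \sqrt{83917}} = \frac{1}{48 + \sqrt{83917}}$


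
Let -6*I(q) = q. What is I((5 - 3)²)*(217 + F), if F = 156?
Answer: -746/3 ≈ -248.67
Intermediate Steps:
I(q) = -q/6
I((5 - 3)²)*(217 + F) = (-(5 - 3)²/6)*(217 + 156) = -⅙*2²*373 = -⅙*4*373 = -⅔*373 = -746/3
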